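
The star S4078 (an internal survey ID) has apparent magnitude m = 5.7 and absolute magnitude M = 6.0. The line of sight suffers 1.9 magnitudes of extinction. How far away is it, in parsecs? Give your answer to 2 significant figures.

d ≈ 3.6 pc

m − M = 5 log₁₀(d/10 pc) + A  ⇒  5.7 − (6.0) − 1.9 = 5 log₁₀(d/10)
-2.200 = 5 log₁₀(d/10)
log₁₀ d = (m − M − A)/5 + 1 = 0.5600
d = 10^0.5600 = 3.631 pc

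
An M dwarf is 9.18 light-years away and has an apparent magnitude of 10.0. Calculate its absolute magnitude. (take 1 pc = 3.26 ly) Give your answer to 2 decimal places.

d = 9.18 ly / 3.26 = 2.816 pc
5 log₁₀(d/10 pc) = 5 log₁₀(2.816) − 5 = -2.752
M = m − 5 log₁₀(d/10) = 10.0 + 2.752 = 12.752

M ≈ 12.75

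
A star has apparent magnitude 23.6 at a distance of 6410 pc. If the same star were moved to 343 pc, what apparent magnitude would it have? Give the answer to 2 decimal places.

Flux ∝ 1/d², so Δm = 5 log₁₀(d₂/d₁) = 5 log₁₀(343/6410) = -6.358
m₂ = m₁ + Δm = 23.6 + (-6.358) = 17.242

m ≈ 17.24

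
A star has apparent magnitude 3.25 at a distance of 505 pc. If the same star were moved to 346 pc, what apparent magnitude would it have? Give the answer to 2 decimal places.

Flux ∝ 1/d², so Δm = 5 log₁₀(d₂/d₁) = 5 log₁₀(346/505) = -0.821
m₂ = m₁ + Δm = 3.25 + (-0.821) = 2.429

m ≈ 2.43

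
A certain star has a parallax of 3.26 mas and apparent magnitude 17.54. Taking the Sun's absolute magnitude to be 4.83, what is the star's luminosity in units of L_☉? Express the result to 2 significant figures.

d = 1/p = 1000/3.26 mas = 306.7 pc
M = m − 5 log₁₀ d + 5 = 17.54 − 5·2.4868 + 5 = 10.106
M − M_☉ = 10.106 − 4.83 = 5.276
L/L_☉ = 10^(−0.4 × 5.276) = 7.755×10^-3

L/L_☉ ≈ 7.8×10^-3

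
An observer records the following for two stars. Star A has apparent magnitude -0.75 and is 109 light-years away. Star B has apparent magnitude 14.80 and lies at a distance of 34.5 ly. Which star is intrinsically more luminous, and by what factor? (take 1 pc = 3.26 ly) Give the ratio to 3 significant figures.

Star A is more luminous, by a factor of 1.66×10^7.

Star A: d = 109 ly / 3.26 = 33.44 pc
Star A: M = m − 5 log₁₀ d + 5 = -0.75 − 5·1.5242 + 5 = -3.371
Star B: d = 34.5 ly / 3.26 = 10.58 pc
Star B: M = m − 5 log₁₀ d + 5 = 14.80 − 5·1.0246 + 5 = 14.677
ΔM = M_A − M_B = -3.371 − (14.677) = -18.048; smaller M is more luminous → Star A.
L ratio = 10^(0.4 |ΔM|) = 10^7.219 = 1.657×10^7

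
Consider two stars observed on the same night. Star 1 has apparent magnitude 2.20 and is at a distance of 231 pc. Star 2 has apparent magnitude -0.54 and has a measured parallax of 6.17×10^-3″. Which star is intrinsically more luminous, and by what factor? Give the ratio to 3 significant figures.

Star 1: M = m − 5 log₁₀ d + 5 = 2.20 − 5·2.3636 + 5 = -4.618
Star 2: d = 1/p = 1/6.17×10^-3″ = 162.1 pc
Star 2: M = m − 5 log₁₀ d + 5 = -0.54 − 5·2.2097 + 5 = -6.589
ΔM = M_1 − M_2 = -4.618 − (-6.589) = 1.971; smaller M is more luminous → Star 2.
L ratio = 10^(0.4 |ΔM|) = 10^0.788 = 6.141

Star 2 is more luminous, by a factor of 6.14.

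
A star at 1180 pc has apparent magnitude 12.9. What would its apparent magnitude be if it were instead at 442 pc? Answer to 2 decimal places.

m ≈ 10.77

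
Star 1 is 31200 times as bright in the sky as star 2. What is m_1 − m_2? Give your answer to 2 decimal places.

m_1 − m_2 ≈ -11.24

Pogson: Δm = −2.5 log₁₀(ratio) = −2.5 log₁₀(31200) = −2.5 × 4.4942 = -11.235
Star 1 is brighter, so it has the smaller magnitude: the difference is negative.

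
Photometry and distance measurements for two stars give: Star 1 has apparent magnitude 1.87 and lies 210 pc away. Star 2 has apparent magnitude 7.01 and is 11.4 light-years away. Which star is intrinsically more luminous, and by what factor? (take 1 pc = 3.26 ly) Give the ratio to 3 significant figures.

Star 1 is more luminous, by a factor of 410000.

Star 1: M = m − 5 log₁₀ d + 5 = 1.87 − 5·2.3222 + 5 = -4.741
Star 2: d = 11.4 ly / 3.26 = 3.497 pc
Star 2: M = m − 5 log₁₀ d + 5 = 7.01 − 5·0.5437 + 5 = 9.292
ΔM = M_1 − M_2 = -4.741 − (9.292) = -14.033; smaller M is more luminous → Star 1.
L ratio = 10^(0.4 |ΔM|) = 10^5.613 = 410300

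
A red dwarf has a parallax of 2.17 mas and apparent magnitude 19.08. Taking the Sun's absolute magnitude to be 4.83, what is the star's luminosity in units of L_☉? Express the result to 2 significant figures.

d = 1/p = 1000/2.17 mas = 460.8 pc
M = m − 5 log₁₀ d + 5 = 19.08 − 5·2.6635 + 5 = 10.762
M − M_☉ = 10.762 − 4.83 = 5.932
L/L_☉ = 10^(−0.4 × 5.932) = 4.237×10^-3

L/L_☉ ≈ 4.2×10^-3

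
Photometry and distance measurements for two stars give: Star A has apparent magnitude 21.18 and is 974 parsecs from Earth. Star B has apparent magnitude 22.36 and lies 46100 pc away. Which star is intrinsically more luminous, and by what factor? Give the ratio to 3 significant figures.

Star B is more luminous, by a factor of 756.

Star A: M = m − 5 log₁₀ d + 5 = 21.18 − 5·2.9886 + 5 = 11.237
Star B: M = m − 5 log₁₀ d + 5 = 22.36 − 5·4.6637 + 5 = 4.041
ΔM = M_A − M_B = 11.237 − (4.041) = 7.196; smaller M is more luminous → Star B.
L ratio = 10^(0.4 |ΔM|) = 10^2.878 = 755.6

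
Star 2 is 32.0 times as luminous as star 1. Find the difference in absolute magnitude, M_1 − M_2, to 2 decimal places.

M_1 − M_2 ≈ 3.76

Pogson: ΔM = −2.5 log₁₀(ratio) = −2.5 log₁₀(32.0) = −2.5 × 1.5051 = -3.763
Star 2 is brighter so has the smaller magnitude: M_1 − M_2 is positive.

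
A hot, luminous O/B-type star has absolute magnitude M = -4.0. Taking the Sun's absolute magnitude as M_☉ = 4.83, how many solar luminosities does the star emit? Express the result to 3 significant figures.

L/L_☉ ≈ 3400

M − M_☉ = -4.0 − 4.83 = -8.830
L/L_☉ = 10^(−0.4 (M − M_☉)) = 10^3.532 = 3404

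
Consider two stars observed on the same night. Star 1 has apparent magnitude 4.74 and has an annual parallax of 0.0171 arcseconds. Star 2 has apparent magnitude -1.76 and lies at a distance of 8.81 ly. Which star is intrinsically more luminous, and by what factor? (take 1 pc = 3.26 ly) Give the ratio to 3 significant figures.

Star 1 is more luminous, by a factor of 1.18.

Star 1: d = 1/p = 1/0.0171″ = 58.48 pc
Star 1: M = m − 5 log₁₀ d + 5 = 4.74 − 5·1.7670 + 5 = 0.905
Star 2: d = 8.81 ly / 3.26 = 2.702 pc
Star 2: M = m − 5 log₁₀ d + 5 = -1.76 − 5·0.4318 + 5 = 1.081
ΔM = M_1 − M_2 = 0.905 − (1.081) = -0.176; smaller M is more luminous → Star 1.
L ratio = 10^(0.4 |ΔM|) = 10^0.070 = 1.176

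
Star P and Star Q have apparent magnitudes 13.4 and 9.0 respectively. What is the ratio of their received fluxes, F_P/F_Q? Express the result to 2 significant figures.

F_P/F_Q ≈ 0.017

Δm = 13.4 − (9.0) = 4.4
Flux ratio = 10^(−0.4 Δm) = 10^(−0.4 × 4.4) = 10^-1.760 = 0.01738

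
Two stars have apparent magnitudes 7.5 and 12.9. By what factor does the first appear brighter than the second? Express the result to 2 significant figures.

Δm = 7.5 − (12.9) = -5.4
Flux ratio = 10^(−0.4 Δm) = 10^(−0.4 × -5.4) = 10^2.160 = 144.5

140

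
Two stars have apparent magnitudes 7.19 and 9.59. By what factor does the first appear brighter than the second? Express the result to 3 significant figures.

9.12

Δm = 7.19 − (9.59) = -2.40
Flux ratio = 10^(−0.4 Δm) = 10^(−0.4 × -2.40) = 10^0.960 = 9.120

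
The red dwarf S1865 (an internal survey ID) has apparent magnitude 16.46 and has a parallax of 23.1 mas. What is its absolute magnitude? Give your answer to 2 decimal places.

M ≈ 13.28

p = 23.1 mas = 0.0231″ → d = 1/p = 43.29 pc
5 log₁₀(d/10 pc) = 5 log₁₀(43.29) − 5 = 3.182
M = m − 5 log₁₀(d/10) = 16.46 − 3.182 = 13.278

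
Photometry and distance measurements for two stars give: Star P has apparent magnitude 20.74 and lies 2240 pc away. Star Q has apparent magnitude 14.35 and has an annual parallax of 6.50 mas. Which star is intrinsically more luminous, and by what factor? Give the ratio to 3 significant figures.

Star Q is more luminous, by a factor of 1.70.

Star P: M = m − 5 log₁₀ d + 5 = 20.74 − 5·3.3502 + 5 = 8.989
Star Q: p = 6.50 mas = 6.50×10^-3″ → d = 1/p = 153.8 pc
Star Q: M = m − 5 log₁₀ d + 5 = 14.35 − 5·2.1871 + 5 = 8.415
ΔM = M_P − M_Q = 8.989 − (8.415) = 0.574; smaller M is more luminous → Star Q.
L ratio = 10^(0.4 |ΔM|) = 10^0.230 = 1.697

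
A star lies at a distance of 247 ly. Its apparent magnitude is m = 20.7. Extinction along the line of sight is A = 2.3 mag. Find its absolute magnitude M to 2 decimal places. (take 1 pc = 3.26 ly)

M ≈ 14.00

d = 247 ly / 3.26 = 75.77 pc
5 log₁₀(d/10 pc) = 5 log₁₀(75.77) − 5 = 4.397
M = m − 5 log₁₀(d/10) − A = 20.7 − 4.397 − 2.3 = 14.003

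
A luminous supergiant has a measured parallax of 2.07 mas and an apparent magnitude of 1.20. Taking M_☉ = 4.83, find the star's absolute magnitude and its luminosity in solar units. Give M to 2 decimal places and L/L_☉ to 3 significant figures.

M ≈ -7.22; L/L_☉ ≈ 66100

d = 1/p = 1000/2.07 mas = 483.1 pc
M = m − 5 log₁₀ d + 5 = 1.20 − 5·2.6840 + 5 = -7.220
M − M_☉ = -7.220 − 4.83 = -12.050
L/L_☉ = 10^(−0.4 × -12.050) = 66080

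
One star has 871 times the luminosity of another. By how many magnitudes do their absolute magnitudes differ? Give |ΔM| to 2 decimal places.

Pogson: ΔM = −2.5 log₁₀(ratio) = −2.5 log₁₀(871) = −2.5 × 2.9400 = -7.350

|ΔM| ≈ 7.35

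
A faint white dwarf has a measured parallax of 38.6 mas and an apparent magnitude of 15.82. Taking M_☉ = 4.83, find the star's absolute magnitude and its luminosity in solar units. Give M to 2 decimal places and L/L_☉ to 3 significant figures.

d = 1/p = 1000/38.6 mas = 25.91 pc
M = m − 5 log₁₀ d + 5 = 15.82 − 5·1.4134 + 5 = 13.753
M − M_☉ = 13.753 − 4.83 = 8.923
L/L_☉ = 10^(−0.4 × 8.923) = 2.697×10^-4

M ≈ 13.75; L/L_☉ ≈ 2.70×10^-4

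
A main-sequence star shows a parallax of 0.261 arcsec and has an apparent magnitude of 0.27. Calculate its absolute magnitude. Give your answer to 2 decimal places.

d = 1/p = 1/0.261″ = 3.831 pc
5 log₁₀(d/10 pc) = 5 log₁₀(3.831) − 5 = -2.083
M = m − 5 log₁₀(d/10) = 0.27 + 2.083 = 2.353

M ≈ 2.35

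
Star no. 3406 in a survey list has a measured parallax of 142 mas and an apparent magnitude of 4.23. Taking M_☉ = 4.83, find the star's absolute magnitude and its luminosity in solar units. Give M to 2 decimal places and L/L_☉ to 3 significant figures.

d = 1/p = 1000/142 mas = 7.042 pc
M = m − 5 log₁₀ d + 5 = 4.23 − 5·0.8477 + 5 = 4.991
M − M_☉ = 4.991 − 4.83 = 0.161
L/L_☉ = 10^(−0.4 × 0.161) = 0.8618

M ≈ 4.99; L/L_☉ ≈ 0.862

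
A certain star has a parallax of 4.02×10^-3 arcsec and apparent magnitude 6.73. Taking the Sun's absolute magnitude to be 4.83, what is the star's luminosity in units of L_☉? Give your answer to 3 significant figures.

d = 1/p = 1/4.02×10^-3″ = 248.8 pc
M = m − 5 log₁₀ d + 5 = 6.73 − 5·2.3958 + 5 = -0.249
M − M_☉ = -0.249 − 4.83 = -5.079
L/L_☉ = 10^(−0.4 × -5.079) = 107.5

L/L_☉ ≈ 108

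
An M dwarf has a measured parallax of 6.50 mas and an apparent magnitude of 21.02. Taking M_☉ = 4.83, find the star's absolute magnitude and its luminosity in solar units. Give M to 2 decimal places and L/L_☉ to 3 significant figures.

M ≈ 15.08; L/L_☉ ≈ 7.91×10^-5

d = 1/p = 1000/6.50 mas = 153.8 pc
M = m − 5 log₁₀ d + 5 = 21.02 − 5·2.1871 + 5 = 15.085
M − M_☉ = 15.085 − 4.83 = 10.255
L/L_☉ = 10^(−0.4 × 10.255) = 7.910×10^-5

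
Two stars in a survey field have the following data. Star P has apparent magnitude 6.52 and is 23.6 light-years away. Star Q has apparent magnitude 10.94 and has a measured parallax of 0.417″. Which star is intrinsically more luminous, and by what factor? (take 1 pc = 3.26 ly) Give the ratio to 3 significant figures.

Star P is more luminous, by a factor of 534.

Star P: d = 23.6 ly / 3.26 = 7.239 pc
Star P: M = m − 5 log₁₀ d + 5 = 6.52 − 5·0.8597 + 5 = 7.222
Star Q: d = 1/p = 1/0.417″ = 2.398 pc
Star Q: M = m − 5 log₁₀ d + 5 = 10.94 − 5·0.3799 + 5 = 14.041
ΔM = M_P − M_Q = 7.222 − (14.041) = -6.819; smaller M is more luminous → Star P.
L ratio = 10^(0.4 |ΔM|) = 10^2.728 = 534.1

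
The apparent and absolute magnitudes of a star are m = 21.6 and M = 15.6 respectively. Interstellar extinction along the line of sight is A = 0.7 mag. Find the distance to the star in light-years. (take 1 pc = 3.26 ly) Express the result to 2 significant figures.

d ≈ 370 ly

m − M = 5 log₁₀(d/10 pc) + A  ⇒  21.6 − (15.6) − 0.7 = 5 log₁₀(d/10)
5.300 = 5 log₁₀(d/10)
log₁₀ d = (m − M − A)/5 + 1 = 2.0600
d = 10^2.0600 = 114.8 pc
= 374.3 ly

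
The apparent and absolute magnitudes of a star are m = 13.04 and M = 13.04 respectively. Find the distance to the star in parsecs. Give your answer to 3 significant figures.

Distance modulus: m − M = 13.04 − (13.04) = 0.000
m − M = 5 log₁₀ d − 5
log₁₀ d = (m − M)/5 + 1 = 1.0000
d = 10^1.0000 = 10.00 pc

d ≈ 10.0 pc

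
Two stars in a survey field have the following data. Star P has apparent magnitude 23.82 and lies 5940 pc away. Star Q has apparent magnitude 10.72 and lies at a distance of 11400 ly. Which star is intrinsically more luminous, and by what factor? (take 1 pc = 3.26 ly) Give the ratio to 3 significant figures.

Star P: M = m − 5 log₁₀ d + 5 = 23.82 − 5·3.7738 + 5 = 9.951
Star Q: d = 11400 ly / 3.26 = 3497 pc
Star Q: M = m − 5 log₁₀ d + 5 = 10.72 − 5·3.5437 + 5 = -1.998
ΔM = M_P − M_Q = 9.951 − (-1.998) = 11.950; smaller M is more luminous → Star Q.
L ratio = 10^(0.4 |ΔM|) = 10^4.780 = 60230

Star Q is more luminous, by a factor of 60200.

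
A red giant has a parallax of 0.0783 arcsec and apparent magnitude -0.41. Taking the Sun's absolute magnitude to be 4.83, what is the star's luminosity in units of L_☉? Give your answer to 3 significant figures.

L/L_☉ ≈ 203

d = 1/p = 1/0.0783″ = 12.77 pc
M = m − 5 log₁₀ d + 5 = -0.41 − 5·1.1062 + 5 = -0.941
M − M_☉ = -0.941 − 4.83 = -5.771
L/L_☉ = 10^(−0.4 × -5.771) = 203.5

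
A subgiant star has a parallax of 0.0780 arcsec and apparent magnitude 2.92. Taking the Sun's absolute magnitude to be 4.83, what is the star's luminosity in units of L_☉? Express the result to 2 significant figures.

L/L_☉ ≈ 9.5

d = 1/p = 1/0.0780″ = 12.82 pc
M = m − 5 log₁₀ d + 5 = 2.92 − 5·1.1079 + 5 = 2.380
M − M_☉ = 2.380 − 4.83 = -2.450
L/L_☉ = 10^(−0.4 × -2.450) = 9.546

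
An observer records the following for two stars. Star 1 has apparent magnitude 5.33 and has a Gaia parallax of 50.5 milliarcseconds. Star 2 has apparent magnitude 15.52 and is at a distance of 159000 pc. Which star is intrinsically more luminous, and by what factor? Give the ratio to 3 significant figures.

Star 2 is more luminous, by a factor of 5410.

Star 1: p = 50.5 mas = 0.0505″ → d = 1/p = 19.80 pc
Star 1: M = m − 5 log₁₀ d + 5 = 5.33 − 5·1.2967 + 5 = 3.846
Star 2: M = m − 5 log₁₀ d + 5 = 15.52 − 5·5.2014 + 5 = -5.487
ΔM = M_1 − M_2 = 3.846 − (-5.487) = 9.333; smaller M is more luminous → Star 2.
L ratio = 10^(0.4 |ΔM|) = 10^3.733 = 5412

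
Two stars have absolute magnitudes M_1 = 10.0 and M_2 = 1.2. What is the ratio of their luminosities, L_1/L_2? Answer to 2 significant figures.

L_1/L_2 ≈ 3.0×10^-4

ΔM = M_1 − M_2 = 8.8
L_1/L_2 = 10^(−0.4 ΔM) = 10^-3.520 = 3.020×10^-4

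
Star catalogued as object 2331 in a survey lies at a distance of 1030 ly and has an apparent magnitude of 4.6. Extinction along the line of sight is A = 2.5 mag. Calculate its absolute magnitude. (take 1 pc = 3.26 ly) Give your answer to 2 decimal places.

d = 1030 ly / 3.26 = 316.0 pc
5 log₁₀(d/10 pc) = 5 log₁₀(316.0) − 5 = 7.498
M = m − 5 log₁₀(d/10) − A = 4.6 − 7.498 − 2.5 = -5.398

M ≈ -5.40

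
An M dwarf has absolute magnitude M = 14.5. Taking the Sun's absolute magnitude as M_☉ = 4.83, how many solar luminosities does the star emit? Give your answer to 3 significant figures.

L/L_☉ ≈ 1.36×10^-4

M − M_☉ = 14.5 − 4.83 = 9.670
L/L_☉ = 10^(−0.4 (M − M_☉)) = 10^-3.868 = 1.355×10^-4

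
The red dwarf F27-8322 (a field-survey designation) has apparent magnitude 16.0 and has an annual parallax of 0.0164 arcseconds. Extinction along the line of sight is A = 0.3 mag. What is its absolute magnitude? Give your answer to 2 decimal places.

d = 1/p = 1/0.0164″ = 60.98 pc
5 log₁₀(d/10 pc) = 5 log₁₀(60.98) − 5 = 3.926
M = m − 5 log₁₀(d/10) − A = 16.0 − 3.926 − 0.3 = 11.774

M ≈ 11.77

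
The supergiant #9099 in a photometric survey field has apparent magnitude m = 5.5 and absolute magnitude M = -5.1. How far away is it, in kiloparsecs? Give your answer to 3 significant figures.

Distance modulus: m − M = 5.5 − (-5.1) = 10.600
m − M = 5 log₁₀ d − 5
log₁₀ d = (m − M)/5 + 1 = 3.1200
d = 10^3.1200 = 1318 pc
= 1.318 kpc

d ≈ 1.32 kpc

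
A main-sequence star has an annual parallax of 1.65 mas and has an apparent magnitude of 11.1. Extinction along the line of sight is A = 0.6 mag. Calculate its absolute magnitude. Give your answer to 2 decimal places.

p = 1.65 mas = 1.65×10^-3″ → d = 1/p = 606.1 pc
5 log₁₀(d/10 pc) = 5 log₁₀(606.1) − 5 = 8.913
M = m − 5 log₁₀(d/10) − A = 11.1 − 8.913 − 0.6 = 1.587

M ≈ 1.59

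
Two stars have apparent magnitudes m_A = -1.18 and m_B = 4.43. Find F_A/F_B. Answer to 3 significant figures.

Δm = -1.18 − (4.43) = -5.61
Flux ratio = 10^(−0.4 Δm) = 10^(−0.4 × -5.61) = 10^2.244 = 175.4

F_A/F_B ≈ 175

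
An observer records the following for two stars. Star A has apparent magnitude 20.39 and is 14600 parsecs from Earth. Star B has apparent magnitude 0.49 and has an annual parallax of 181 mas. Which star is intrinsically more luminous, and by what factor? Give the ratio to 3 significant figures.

Star A: M = m − 5 log₁₀ d + 5 = 20.39 − 5·4.1644 + 5 = 4.568
Star B: p = 181 mas = 0.181″ → d = 1/p = 5.525 pc
Star B: M = m − 5 log₁₀ d + 5 = 0.49 − 5·0.7423 + 5 = 1.778
ΔM = M_A − M_B = 4.568 − (1.778) = 2.790; smaller M is more luminous → Star B.
L ratio = 10^(0.4 |ΔM|) = 10^1.116 = 13.06

Star B is more luminous, by a factor of 13.1.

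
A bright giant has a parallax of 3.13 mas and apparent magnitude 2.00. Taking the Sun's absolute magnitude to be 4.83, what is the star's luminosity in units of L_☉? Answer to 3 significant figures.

L/L_☉ ≈ 13800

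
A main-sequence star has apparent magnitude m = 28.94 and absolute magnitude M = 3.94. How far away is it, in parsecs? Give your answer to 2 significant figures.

d ≈ 1.0×10^6 pc

Distance modulus: m − M = 28.94 − (3.94) = 25.000
m − M = 5 log₁₀ d − 5
log₁₀ d = (m − M)/5 + 1 = 6.0000
d = 10^6.0000 = 1.000×10^6 pc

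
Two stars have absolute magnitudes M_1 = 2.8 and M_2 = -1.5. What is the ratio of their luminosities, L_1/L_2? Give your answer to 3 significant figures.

L_1/L_2 ≈ 0.0191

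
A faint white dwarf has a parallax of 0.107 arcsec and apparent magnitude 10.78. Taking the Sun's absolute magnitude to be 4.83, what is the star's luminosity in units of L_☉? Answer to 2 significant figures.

L/L_☉ ≈ 3.6×10^-3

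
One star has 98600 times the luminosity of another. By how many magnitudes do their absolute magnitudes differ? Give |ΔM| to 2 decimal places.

|ΔM| ≈ 12.48

Pogson: ΔM = −2.5 log₁₀(ratio) = −2.5 log₁₀(98600) = −2.5 × 4.9939 = -12.485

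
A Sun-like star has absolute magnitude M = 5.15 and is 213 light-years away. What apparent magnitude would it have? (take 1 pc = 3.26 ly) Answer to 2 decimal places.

d = 213 ly / 3.26 = 65.34 pc
m = M + 5 log₁₀ d − 5 = 5.15 + 5·1.8152 − 5 = 9.226

m ≈ 9.23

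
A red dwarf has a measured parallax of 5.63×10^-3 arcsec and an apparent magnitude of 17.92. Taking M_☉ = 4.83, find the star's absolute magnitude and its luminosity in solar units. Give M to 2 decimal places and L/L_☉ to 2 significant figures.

M ≈ 11.67; L/L_☉ ≈ 1.8×10^-3

d = 1/p = 1/5.63×10^-3″ = 177.6 pc
M = m − 5 log₁₀ d + 5 = 17.92 − 5·2.2495 + 5 = 11.673
M − M_☉ = 11.673 − 4.83 = 6.843
L/L_☉ = 10^(−0.4 × 6.843) = 1.832×10^-3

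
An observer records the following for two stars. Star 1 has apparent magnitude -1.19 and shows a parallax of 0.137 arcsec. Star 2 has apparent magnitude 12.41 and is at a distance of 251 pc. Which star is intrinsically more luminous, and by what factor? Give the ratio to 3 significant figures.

Star 1: d = 1/p = 1/0.137″ = 7.299 pc
Star 1: M = m − 5 log₁₀ d + 5 = -1.19 − 5·0.8633 + 5 = -0.506
Star 2: M = m − 5 log₁₀ d + 5 = 12.41 − 5·2.3997 + 5 = 5.412
ΔM = M_1 − M_2 = -0.506 − (5.412) = -5.918; smaller M is more luminous → Star 1.
L ratio = 10^(0.4 |ΔM|) = 10^2.367 = 232.9

Star 1 is more luminous, by a factor of 233.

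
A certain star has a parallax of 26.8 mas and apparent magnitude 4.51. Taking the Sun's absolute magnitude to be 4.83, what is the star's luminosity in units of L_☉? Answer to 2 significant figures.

d = 1/p = 1000/26.8 mas = 37.31 pc
M = m − 5 log₁₀ d + 5 = 4.51 − 5·1.5719 + 5 = 1.651
M − M_☉ = 1.651 − 4.83 = -3.179
L/L_☉ = 10^(−0.4 × -3.179) = 18.70

L/L_☉ ≈ 19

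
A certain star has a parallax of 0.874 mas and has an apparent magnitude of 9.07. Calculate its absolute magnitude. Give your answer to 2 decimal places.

p = 0.874 mas = 8.74×10^-4″ → d = 1/p = 1144 pc
5 log₁₀(d/10 pc) = 5 log₁₀(1144) − 5 = 10.292
M = m − 5 log₁₀(d/10) = 9.07 − 10.292 = -1.222

M ≈ -1.22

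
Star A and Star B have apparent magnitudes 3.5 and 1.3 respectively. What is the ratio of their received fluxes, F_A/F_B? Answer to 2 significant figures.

F_A/F_B ≈ 0.13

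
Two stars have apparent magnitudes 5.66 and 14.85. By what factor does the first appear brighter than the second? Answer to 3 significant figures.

4740

Magnitude difference = -9.19
Flux ratio = 10^(−0.4 Δm) = 10^(−0.4 × -9.19) = 10^3.676 = 4742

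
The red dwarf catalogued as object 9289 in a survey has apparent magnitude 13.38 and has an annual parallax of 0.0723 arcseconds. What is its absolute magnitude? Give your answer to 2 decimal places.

d = 1/p = 1/0.0723″ = 13.83 pc
5 log₁₀(d/10 pc) = 5 log₁₀(13.83) − 5 = 0.704
M = m − 5 log₁₀(d/10) = 13.38 − 0.704 = 12.676

M ≈ 12.68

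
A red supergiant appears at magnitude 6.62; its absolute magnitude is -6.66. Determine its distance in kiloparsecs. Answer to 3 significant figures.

d ≈ 4.53 kpc

μ = m − M = 13.280
m − M = 5 log₁₀ d − 5
log₁₀ d = (m − M)/5 + 1 = 3.6560
d = 10^3.6560 = 4529 pc
= 4.529 kpc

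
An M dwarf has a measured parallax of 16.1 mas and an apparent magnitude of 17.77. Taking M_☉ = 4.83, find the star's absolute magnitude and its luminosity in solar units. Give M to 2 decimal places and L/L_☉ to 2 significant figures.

M ≈ 13.80; L/L_☉ ≈ 2.6×10^-4

d = 1/p = 1000/16.1 mas = 62.11 pc
M = m − 5 log₁₀ d + 5 = 17.77 − 5·1.7932 + 5 = 13.804
M − M_☉ = 13.804 − 4.83 = 8.974
L/L_☉ = 10^(−0.4 × 8.974) = 2.572×10^-4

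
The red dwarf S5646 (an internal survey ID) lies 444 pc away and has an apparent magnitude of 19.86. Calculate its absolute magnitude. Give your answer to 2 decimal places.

5 log₁₀(d/10 pc) = 5 log₁₀(444.0) − 5 = 8.237
M = m − 5 log₁₀(d/10) = 19.86 − 8.237 = 11.623

M ≈ 11.62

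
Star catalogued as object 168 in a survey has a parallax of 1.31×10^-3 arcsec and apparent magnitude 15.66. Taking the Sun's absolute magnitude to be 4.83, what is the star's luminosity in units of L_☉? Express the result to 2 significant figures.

L/L_☉ ≈ 0.27

d = 1/p = 1/1.31×10^-3″ = 763.4 pc
M = m − 5 log₁₀ d + 5 = 15.66 − 5·2.8827 + 5 = 6.246
M − M_☉ = 6.246 − 4.83 = 1.416
L/L_☉ = 10^(−0.4 × 1.416) = 0.2713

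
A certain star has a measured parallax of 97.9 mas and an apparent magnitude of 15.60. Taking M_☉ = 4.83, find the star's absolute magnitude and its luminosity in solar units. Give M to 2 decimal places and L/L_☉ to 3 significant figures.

M ≈ 15.55; L/L_☉ ≈ 5.13×10^-5

d = 1/p = 1000/97.9 mas = 10.21 pc
M = m − 5 log₁₀ d + 5 = 15.60 − 5·1.0092 + 5 = 15.554
M − M_☉ = 15.554 − 4.83 = 10.724
L/L_☉ = 10^(−0.4 × 10.724) = 5.134×10^-5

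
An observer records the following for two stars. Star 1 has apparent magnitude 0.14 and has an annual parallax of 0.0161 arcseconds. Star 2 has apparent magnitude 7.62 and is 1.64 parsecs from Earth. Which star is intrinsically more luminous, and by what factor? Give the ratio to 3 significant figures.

Star 1: d = 1/p = 1/0.0161″ = 62.11 pc
Star 1: M = m − 5 log₁₀ d + 5 = 0.14 − 5·1.7932 + 5 = -3.826
Star 2: M = m − 5 log₁₀ d + 5 = 7.62 − 5·0.2148 + 5 = 11.546
ΔM = M_1 − M_2 = -3.826 − (11.546) = -15.372; smaller M is more luminous → Star 1.
L ratio = 10^(0.4 |ΔM|) = 10^6.149 = 1.408×10^6

Star 1 is more luminous, by a factor of 1.41×10^6.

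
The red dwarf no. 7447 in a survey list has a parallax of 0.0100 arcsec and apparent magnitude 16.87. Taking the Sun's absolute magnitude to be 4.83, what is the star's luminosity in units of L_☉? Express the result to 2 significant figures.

L/L_☉ ≈ 1.5×10^-3

d = 1/p = 1/0.0100″ = 100.0 pc
M = m − 5 log₁₀ d + 5 = 16.87 − 5·2.0000 + 5 = 11.870
M − M_☉ = 11.870 − 4.83 = 7.040
L/L_☉ = 10^(−0.4 × 7.040) = 1.528×10^-3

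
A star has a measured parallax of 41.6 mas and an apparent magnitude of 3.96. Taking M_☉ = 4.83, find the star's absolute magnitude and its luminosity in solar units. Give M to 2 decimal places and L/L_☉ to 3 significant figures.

d = 1/p = 1000/41.6 mas = 24.04 pc
M = m − 5 log₁₀ d + 5 = 3.96 − 5·1.3809 + 5 = 2.055
M − M_☉ = 2.055 − 4.83 = -2.775
L/L_☉ = 10^(−0.4 × -2.775) = 12.88

M ≈ 2.06; L/L_☉ ≈ 12.9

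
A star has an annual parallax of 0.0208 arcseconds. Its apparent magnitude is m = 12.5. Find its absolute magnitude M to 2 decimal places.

d = 1/p = 1/0.0208″ = 48.08 pc
5 log₁₀(d/10 pc) = 5 log₁₀(48.08) − 5 = 3.410
M = m − 5 log₁₀(d/10) = 12.5 − 3.410 = 9.090

M ≈ 9.09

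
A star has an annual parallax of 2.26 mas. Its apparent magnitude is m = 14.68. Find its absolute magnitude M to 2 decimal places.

p = 2.26 mas = 2.26×10^-3″ → d = 1/p = 442.5 pc
5 log₁₀(d/10 pc) = 5 log₁₀(442.5) − 5 = 8.229
M = m − 5 log₁₀(d/10) = 14.68 − 8.229 = 6.451

M ≈ 6.45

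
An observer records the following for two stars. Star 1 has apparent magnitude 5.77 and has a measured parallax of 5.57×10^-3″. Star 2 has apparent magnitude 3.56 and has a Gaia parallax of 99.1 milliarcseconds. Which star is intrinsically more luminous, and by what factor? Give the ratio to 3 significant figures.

Star 1 is more luminous, by a factor of 41.3.

Star 1: d = 1/p = 1/5.57×10^-3″ = 179.5 pc
Star 1: M = m − 5 log₁₀ d + 5 = 5.77 − 5·2.2541 + 5 = -0.501
Star 2: p = 99.1 mas = 0.0991″ → d = 1/p = 10.09 pc
Star 2: M = m − 5 log₁₀ d + 5 = 3.56 − 5·1.0039 + 5 = 3.540
ΔM = M_1 − M_2 = -0.501 − (3.540) = -4.041; smaller M is more luminous → Star 1.
L ratio = 10^(0.4 |ΔM|) = 10^1.616 = 41.35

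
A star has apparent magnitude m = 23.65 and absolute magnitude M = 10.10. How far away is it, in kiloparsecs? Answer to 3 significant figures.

Distance modulus: m − M = 23.65 − (10.10) = 13.550
m − M = 5 log₁₀ d − 5
log₁₀ d = (m − M)/5 + 1 = 3.7100
d = 10^3.7100 = 5129 pc
= 5.129 kpc

d ≈ 5.13 kpc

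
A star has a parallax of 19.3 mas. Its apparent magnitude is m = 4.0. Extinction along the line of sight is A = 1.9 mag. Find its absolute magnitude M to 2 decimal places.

p = 19.3 mas = 0.0193″ → d = 1/p = 51.81 pc
5 log₁₀(d/10 pc) = 5 log₁₀(51.81) − 5 = 3.572
M = m − 5 log₁₀(d/10) − A = 4.0 − 3.572 − 1.9 = -1.472

M ≈ -1.47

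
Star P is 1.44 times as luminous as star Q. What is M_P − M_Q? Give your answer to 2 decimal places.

M_P − M_Q ≈ -0.40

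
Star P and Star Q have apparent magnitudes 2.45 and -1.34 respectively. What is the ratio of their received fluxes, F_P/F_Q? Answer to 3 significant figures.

F_P/F_Q ≈ 0.0305

Δm = 2.45 − (-1.34) = 3.79
Flux ratio = 10^(−0.4 Δm) = 10^(−0.4 × 3.79) = 10^-1.516 = 0.03048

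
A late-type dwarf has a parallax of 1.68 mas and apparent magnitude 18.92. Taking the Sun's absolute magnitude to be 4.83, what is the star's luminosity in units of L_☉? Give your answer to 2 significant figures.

L/L_☉ ≈ 8.2×10^-3

d = 1/p = 1000/1.68 mas = 595.2 pc
M = m − 5 log₁₀ d + 5 = 18.92 − 5·2.7747 + 5 = 10.047
M − M_☉ = 10.047 − 4.83 = 5.217
L/L_☉ = 10^(−0.4 × 5.217) = 8.192×10^-3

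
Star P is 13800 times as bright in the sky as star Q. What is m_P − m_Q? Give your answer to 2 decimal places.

m_P − m_Q ≈ -10.35

Pogson: Δm = −2.5 log₁₀(ratio) = −2.5 log₁₀(13800) = −2.5 × 4.1399 = -10.350
Star P is brighter, so it has the smaller magnitude: the difference is negative.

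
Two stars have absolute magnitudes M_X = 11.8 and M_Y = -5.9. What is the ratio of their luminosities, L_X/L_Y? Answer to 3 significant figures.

ΔM = M_X − M_Y = 17.7
L_X/L_Y = 10^(−0.4 ΔM) = 10^-7.080 = 8.318×10^-8

L_X/L_Y ≈ 8.32×10^-8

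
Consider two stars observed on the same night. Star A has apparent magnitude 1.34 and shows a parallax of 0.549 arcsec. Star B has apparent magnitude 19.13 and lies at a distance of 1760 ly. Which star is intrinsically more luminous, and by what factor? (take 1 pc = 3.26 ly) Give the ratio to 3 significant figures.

Star A: d = 1/p = 1/0.549″ = 1.821 pc
Star A: M = m − 5 log₁₀ d + 5 = 1.34 − 5·0.2604 + 5 = 5.038
Star B: d = 1760 ly / 3.26 = 539.9 pc
Star B: M = m − 5 log₁₀ d + 5 = 19.13 − 5·2.7323 + 5 = 10.469
ΔM = M_A − M_B = 5.038 − (10.469) = -5.431; smaller M is more luminous → Star A.
L ratio = 10^(0.4 |ΔM|) = 10^2.172 = 148.7

Star A is more luminous, by a factor of 149.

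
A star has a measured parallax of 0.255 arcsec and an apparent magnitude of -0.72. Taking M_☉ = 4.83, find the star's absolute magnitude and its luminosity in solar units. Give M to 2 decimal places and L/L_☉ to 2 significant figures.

M ≈ 1.31; L/L_☉ ≈ 26

d = 1/p = 1/0.255″ = 3.922 pc
M = m − 5 log₁₀ d + 5 = -0.72 − 5·0.5935 + 5 = 1.313
M − M_☉ = 1.313 − 4.83 = -3.517
L/L_☉ = 10^(−0.4 × -3.517) = 25.52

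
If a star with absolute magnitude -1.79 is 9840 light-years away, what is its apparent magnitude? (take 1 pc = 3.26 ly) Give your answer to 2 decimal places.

m ≈ 10.61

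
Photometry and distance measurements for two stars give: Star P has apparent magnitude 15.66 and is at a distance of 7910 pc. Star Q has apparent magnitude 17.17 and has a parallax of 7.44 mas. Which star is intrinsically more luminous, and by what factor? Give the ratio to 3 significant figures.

Star P: M = m − 5 log₁₀ d + 5 = 15.66 − 5·3.8982 + 5 = 1.169
Star Q: p = 7.44 mas = 7.44×10^-3″ → d = 1/p = 134.4 pc
Star Q: M = m − 5 log₁₀ d + 5 = 17.17 − 5·2.1284 + 5 = 11.528
ΔM = M_P − M_Q = 1.169 − (11.528) = -10.359; smaller M is more luminous → Star P.
L ratio = 10^(0.4 |ΔM|) = 10^4.143 = 13920

Star P is more luminous, by a factor of 13900.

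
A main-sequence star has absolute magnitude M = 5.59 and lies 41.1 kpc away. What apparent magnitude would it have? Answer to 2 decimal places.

d = 41.1 kpc = 41100 pc
m = M + 5 log₁₀ d − 5 = 5.59 + 5·4.6138 − 5 = 23.659

m ≈ 23.66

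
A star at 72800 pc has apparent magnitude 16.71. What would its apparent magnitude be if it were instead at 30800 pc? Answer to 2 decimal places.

m ≈ 14.84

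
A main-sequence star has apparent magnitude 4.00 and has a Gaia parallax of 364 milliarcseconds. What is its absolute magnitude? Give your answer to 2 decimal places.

M ≈ 6.81

p = 364 mas = 0.364″ → d = 1/p = 2.747 pc
5 log₁₀(d/10 pc) = 5 log₁₀(2.747) − 5 = -2.806
M = m − 5 log₁₀(d/10) = 4.00 + 2.806 = 6.806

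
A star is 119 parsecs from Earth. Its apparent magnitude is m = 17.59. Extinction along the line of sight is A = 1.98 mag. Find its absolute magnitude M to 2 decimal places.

M ≈ 10.23

5 log₁₀(d/10 pc) = 5 log₁₀(119.0) − 5 = 5.378
M = m − 5 log₁₀(d/10) − A = 17.59 − 5.378 − 1.98 = 10.232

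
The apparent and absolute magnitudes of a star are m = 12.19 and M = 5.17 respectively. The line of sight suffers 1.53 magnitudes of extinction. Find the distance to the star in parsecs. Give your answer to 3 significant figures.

m − M = 5 log₁₀(d/10 pc) + A  ⇒  12.19 − (5.17) − 1.53 = 5 log₁₀(d/10)
5.490 = 5 log₁₀(d/10)
log₁₀ d = (m − M − A)/5 + 1 = 2.0980
d = 10^2.0980 = 125.3 pc

d ≈ 125 pc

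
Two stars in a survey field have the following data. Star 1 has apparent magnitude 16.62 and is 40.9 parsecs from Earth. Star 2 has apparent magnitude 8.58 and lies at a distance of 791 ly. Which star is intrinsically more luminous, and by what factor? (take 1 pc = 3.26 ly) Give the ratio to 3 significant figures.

Star 1: M = m − 5 log₁₀ d + 5 = 16.62 − 5·1.6117 + 5 = 13.561
Star 2: d = 791 ly / 3.26 = 242.6 pc
Star 2: M = m − 5 log₁₀ d + 5 = 8.58 − 5·2.3850 + 5 = 1.655
ΔM = M_1 − M_2 = 13.561 − (1.655) = 11.906; smaller M is more luminous → Star 2.
L ratio = 10^(0.4 |ΔM|) = 10^4.762 = 57870

Star 2 is more luminous, by a factor of 57900.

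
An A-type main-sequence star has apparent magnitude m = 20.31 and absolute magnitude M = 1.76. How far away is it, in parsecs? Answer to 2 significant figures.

μ = m − M = 18.550
m − M = 5 log₁₀ d − 5
log₁₀ d = (m − M)/5 + 1 = 4.7100
d = 10^4.7100 = 51290 pc

d ≈ 51000 pc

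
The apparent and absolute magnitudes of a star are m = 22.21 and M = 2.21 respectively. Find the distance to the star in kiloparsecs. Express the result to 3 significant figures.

Distance modulus: m − M = 22.21 − (2.21) = 20.000
m − M = 5 log₁₀ d − 5
log₁₀ d = (m − M)/5 + 1 = 5.0000
d = 10^5.0000 = 100000 pc
= 100.0 kpc

d ≈ 100 kpc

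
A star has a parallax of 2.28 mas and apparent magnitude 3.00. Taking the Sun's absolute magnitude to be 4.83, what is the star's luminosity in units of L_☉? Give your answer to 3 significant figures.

d = 1/p = 1000/2.28 mas = 438.6 pc
M = m − 5 log₁₀ d + 5 = 3.00 − 5·2.6421 + 5 = -5.210
M − M_☉ = -5.210 − 4.83 = -10.040
L/L_☉ = 10^(−0.4 × -10.040) = 10380

L/L_☉ ≈ 10400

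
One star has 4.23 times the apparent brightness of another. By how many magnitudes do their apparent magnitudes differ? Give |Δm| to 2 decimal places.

Pogson: Δm = −2.5 log₁₀(ratio) = −2.5 log₁₀(4.23) = −2.5 × 0.6263 = -1.566

|Δm| ≈ 1.57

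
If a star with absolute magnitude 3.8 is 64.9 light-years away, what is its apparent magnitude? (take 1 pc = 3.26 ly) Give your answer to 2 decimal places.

m ≈ 5.30

d = 64.9 ly / 3.26 = 19.91 pc
m = M + 5 log₁₀ d − 5 = 3.8 + 5·1.2990 − 5 = 5.295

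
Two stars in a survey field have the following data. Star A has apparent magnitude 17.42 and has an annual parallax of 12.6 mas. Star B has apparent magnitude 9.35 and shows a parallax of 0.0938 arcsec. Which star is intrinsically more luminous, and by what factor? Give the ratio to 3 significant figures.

Star B is more luminous, by a factor of 30.5.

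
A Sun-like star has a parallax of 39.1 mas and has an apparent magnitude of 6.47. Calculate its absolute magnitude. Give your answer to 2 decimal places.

p = 39.1 mas = 0.0391″ → d = 1/p = 25.58 pc
5 log₁₀(d/10 pc) = 5 log₁₀(25.58) − 5 = 2.039
M = m − 5 log₁₀(d/10) = 6.47 − 2.039 = 4.431

M ≈ 4.43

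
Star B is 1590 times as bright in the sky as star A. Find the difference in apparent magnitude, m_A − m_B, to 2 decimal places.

Pogson: Δm = −2.5 log₁₀(ratio) = −2.5 log₁₀(1590) = −2.5 × 3.2014 = -8.003
Star B is brighter so has the smaller magnitude: m_A − m_B is positive.

m_A − m_B ≈ 8.00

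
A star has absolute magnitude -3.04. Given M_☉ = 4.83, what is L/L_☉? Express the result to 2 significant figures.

L/L_☉ ≈ 1400

M − M_☉ = -3.04 − 4.83 = -7.870
L/L_☉ = 10^(−0.4 (M − M_☉)) = 10^3.148 = 1406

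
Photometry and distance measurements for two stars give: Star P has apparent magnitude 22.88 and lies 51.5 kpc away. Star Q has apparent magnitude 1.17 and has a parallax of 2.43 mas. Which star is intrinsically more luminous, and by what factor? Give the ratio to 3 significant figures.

Star Q is more luminous, by a factor of 30800.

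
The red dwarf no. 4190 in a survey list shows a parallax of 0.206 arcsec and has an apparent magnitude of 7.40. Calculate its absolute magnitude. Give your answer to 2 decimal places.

M ≈ 8.97

d = 1/p = 1/0.206″ = 4.854 pc
5 log₁₀(d/10 pc) = 5 log₁₀(4.854) − 5 = -1.569
M = m − 5 log₁₀(d/10) = 7.40 + 1.569 = 8.969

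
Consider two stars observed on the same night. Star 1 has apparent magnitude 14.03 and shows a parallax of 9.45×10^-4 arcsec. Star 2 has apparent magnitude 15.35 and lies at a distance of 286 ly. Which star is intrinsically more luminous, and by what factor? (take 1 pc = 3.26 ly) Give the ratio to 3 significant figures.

Star 1 is more luminous, by a factor of 491.

Star 1: d = 1/p = 1/9.45×10^-4″ = 1058 pc
Star 1: M = m − 5 log₁₀ d + 5 = 14.03 − 5·3.0246 + 5 = 3.907
Star 2: d = 286 ly / 3.26 = 87.73 pc
Star 2: M = m − 5 log₁₀ d + 5 = 15.35 − 5·1.9431 + 5 = 10.634
ΔM = M_1 − M_2 = 3.907 − (10.634) = -6.727; smaller M is more luminous → Star 1.
L ratio = 10^(0.4 |ΔM|) = 10^2.691 = 490.7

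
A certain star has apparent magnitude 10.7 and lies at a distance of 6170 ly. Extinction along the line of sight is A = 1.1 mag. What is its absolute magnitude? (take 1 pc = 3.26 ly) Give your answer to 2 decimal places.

M ≈ -1.79

d = 6170 ly / 3.26 = 1893 pc
5 log₁₀(d/10 pc) = 5 log₁₀(1893) − 5 = 11.385
M = m − 5 log₁₀(d/10) − A = 10.7 − 11.385 − 1.1 = -1.785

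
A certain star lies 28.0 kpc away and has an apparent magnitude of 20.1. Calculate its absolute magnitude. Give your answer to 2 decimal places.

M ≈ 2.86

d = 28.0 kpc = 28000 pc
5 log₁₀(d/10 pc) = 5 log₁₀(28000) − 5 = 17.236
M = m − 5 log₁₀(d/10) = 20.1 − 17.236 = 2.864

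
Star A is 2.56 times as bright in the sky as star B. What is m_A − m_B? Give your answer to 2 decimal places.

m_A − m_B ≈ -1.02

Pogson: Δm = −2.5 log₁₀(ratio) = −2.5 log₁₀(2.56) = −2.5 × 0.4082 = -1.021
Star A is brighter, so it has the smaller magnitude: the difference is negative.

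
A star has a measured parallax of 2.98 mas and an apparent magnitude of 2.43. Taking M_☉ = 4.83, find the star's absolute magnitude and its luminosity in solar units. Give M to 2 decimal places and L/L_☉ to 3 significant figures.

M ≈ -5.20; L/L_☉ ≈ 10300

d = 1/p = 1000/2.98 mas = 335.6 pc
M = m − 5 log₁₀ d + 5 = 2.43 − 5·2.5258 + 5 = -5.199
M − M_☉ = -5.199 − 4.83 = -10.029
L/L_☉ = 10^(−0.4 × -10.029) = 10270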